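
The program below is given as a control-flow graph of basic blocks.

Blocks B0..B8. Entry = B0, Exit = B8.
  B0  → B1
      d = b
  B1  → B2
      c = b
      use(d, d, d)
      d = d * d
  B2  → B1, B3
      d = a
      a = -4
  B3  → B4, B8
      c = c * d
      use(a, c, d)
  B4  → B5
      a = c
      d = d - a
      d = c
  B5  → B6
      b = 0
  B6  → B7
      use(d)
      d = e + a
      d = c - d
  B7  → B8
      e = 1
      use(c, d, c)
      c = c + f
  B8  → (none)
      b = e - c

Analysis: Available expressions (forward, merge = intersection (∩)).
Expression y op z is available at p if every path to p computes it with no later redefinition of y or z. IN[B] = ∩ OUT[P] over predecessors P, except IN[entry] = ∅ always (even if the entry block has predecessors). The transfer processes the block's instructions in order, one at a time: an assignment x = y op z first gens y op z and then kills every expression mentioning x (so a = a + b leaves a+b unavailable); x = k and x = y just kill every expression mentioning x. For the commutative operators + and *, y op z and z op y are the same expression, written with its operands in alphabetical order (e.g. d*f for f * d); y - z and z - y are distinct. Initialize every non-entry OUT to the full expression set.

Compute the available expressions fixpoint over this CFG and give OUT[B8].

Answer: {e-c}

Derivation:
Converged values:
  B0: | IN={} | OUT={}
  B1: | IN={} | OUT={}
  B2: | IN={} | OUT={}
  B3: | IN={} | OUT={}
  B4: | IN={} | OUT={}
  B5: | IN={} | OUT={}
  B6: | IN={} | OUT={a+e}
  B7: | IN={a+e} | OUT={}
  B8: | IN={} | OUT={e-c}

Merge at B8: IN[B8] = OUT[B3] ∩ OUT[B7] = {}
Applying B8's transfer function to that IN value gives OUT[B8] (row B8 above).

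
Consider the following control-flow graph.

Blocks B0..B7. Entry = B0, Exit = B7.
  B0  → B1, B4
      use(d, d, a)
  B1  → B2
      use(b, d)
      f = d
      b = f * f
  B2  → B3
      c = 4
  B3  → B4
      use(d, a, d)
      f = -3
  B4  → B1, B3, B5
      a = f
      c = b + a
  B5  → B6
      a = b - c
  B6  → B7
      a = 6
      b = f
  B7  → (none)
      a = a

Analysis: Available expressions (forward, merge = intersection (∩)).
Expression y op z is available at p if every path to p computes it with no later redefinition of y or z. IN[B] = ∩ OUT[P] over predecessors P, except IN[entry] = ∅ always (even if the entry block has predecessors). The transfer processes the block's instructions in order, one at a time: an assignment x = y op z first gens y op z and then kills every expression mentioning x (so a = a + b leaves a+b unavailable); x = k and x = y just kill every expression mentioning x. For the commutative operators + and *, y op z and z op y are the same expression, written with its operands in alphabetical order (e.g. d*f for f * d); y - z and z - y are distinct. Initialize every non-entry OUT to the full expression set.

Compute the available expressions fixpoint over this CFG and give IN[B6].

Fixpoint table:
  B0: | IN={} | OUT={}
  B1: | IN={} | OUT={f*f}
  B2: | IN={f*f} | OUT={f*f}
  B3: | IN={} | OUT={}
  B4: | IN={} | OUT={a+b}
  B5: | IN={a+b} | OUT={b-c}
  B6: | IN={b-c} | OUT={}
  B7: | IN={} | OUT={}

Merge at B6: IN[B6] = OUT[B5] = {b-c}

Answer: {b-c}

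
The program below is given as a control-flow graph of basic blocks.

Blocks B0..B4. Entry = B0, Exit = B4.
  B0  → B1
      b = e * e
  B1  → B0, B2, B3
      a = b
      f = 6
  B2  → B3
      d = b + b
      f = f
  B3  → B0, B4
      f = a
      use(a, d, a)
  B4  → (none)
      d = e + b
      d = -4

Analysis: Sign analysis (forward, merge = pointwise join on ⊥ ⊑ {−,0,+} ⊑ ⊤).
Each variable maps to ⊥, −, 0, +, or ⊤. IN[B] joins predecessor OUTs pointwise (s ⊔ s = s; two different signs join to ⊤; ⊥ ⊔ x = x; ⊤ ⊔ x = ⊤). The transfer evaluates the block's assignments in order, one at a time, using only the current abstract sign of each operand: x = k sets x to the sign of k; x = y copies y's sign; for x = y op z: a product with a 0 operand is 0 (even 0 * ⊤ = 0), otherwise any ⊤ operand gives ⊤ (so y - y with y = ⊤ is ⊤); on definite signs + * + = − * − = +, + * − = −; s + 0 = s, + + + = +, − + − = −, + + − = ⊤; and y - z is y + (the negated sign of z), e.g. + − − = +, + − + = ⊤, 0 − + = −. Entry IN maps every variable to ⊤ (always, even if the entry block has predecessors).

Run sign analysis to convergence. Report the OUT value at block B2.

Answer: {a: ⊤, b: ⊤, c: ⊤, d: ⊤, e: ⊤, f: +}

Trace:
Fixpoint table:
  B0:   IN=(all ⊤)   OUT=(all ⊤)
  B1:   IN=(all ⊤)   OUT={f:+; rest ⊤}
  B2:   IN={f:+; rest ⊤}   OUT={f:+; rest ⊤}
  B3:   IN={f:+; rest ⊤}   OUT=(all ⊤)
  B4:   IN=(all ⊤)   OUT={d:-; rest ⊤}

Merge at B2: IN[B2] = OUT[B1] = {a: ⊤, b: ⊤, c: ⊤, d: ⊤, e: ⊤, f: +}
Applying B2's transfer function to that IN value gives OUT[B2] (row B2 above).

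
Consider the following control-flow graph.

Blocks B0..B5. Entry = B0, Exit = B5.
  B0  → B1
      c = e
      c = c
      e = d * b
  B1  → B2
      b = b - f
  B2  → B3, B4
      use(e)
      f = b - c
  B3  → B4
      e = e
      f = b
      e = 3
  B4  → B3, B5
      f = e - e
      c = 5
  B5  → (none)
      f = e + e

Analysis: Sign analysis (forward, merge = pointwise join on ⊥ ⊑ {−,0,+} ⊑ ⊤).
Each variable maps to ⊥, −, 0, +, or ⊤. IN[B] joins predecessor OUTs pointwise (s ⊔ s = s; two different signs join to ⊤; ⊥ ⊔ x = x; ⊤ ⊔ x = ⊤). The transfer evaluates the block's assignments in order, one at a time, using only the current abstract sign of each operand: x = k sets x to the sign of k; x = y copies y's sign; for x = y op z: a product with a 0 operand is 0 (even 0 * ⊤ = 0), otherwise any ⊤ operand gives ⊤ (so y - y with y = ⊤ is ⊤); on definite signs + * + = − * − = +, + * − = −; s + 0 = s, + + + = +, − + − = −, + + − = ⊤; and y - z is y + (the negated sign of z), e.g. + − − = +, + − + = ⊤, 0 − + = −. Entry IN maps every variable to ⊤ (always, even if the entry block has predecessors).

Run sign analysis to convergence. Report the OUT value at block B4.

Converged values:
  B0:  IN=(all ⊤)  OUT=(all ⊤)
  B1:  IN=(all ⊤)  OUT=(all ⊤)
  B2:  IN=(all ⊤)  OUT=(all ⊤)
  B3:  IN=(all ⊤)  OUT={e:+; rest ⊤}
  B4:  IN=(all ⊤)  OUT={c:+; rest ⊤}
  B5:  IN={c:+; rest ⊤}  OUT={c:+; rest ⊤}

Merge at B4: IN[B4] = OUT[B2] ⊔ OUT[B3] = {a: ⊤, b: ⊤, c: ⊤, d: ⊤, e: ⊤, f: ⊤}
Applying B4's transfer function to that IN value gives OUT[B4] (row B4 above).

Answer: {a: ⊤, b: ⊤, c: +, d: ⊤, e: ⊤, f: ⊤}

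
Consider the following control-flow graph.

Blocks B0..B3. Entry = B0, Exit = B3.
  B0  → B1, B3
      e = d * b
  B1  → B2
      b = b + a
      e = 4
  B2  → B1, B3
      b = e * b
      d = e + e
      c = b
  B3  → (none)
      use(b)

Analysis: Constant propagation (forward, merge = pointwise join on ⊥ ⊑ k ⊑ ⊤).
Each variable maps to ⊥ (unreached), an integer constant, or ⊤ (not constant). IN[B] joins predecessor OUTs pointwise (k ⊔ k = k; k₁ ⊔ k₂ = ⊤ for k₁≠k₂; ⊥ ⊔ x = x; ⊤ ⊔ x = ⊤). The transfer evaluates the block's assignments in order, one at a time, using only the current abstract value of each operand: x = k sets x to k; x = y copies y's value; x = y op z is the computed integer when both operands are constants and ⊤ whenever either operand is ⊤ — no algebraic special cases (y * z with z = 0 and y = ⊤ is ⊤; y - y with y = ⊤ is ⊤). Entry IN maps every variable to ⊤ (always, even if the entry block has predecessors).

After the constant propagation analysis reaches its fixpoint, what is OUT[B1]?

Answer: {a: ⊤, b: ⊤, c: ⊤, d: ⊤, e: 4, f: ⊤}

Derivation:
Converged values:
  B0:  IN=(all ⊤)  OUT=(all ⊤)
  B1:  IN=(all ⊤)  OUT={e:4; rest ⊤}
  B2:  IN={e:4; rest ⊤}  OUT={d:8, e:4; rest ⊤}
  B3:  IN=(all ⊤)  OUT=(all ⊤)

Merge at B1: IN[B1] = OUT[B0] ⊔ OUT[B2] = {a: ⊤, b: ⊤, c: ⊤, d: ⊤, e: ⊤, f: ⊤}
Applying B1's transfer function to that IN value gives OUT[B1] (row B1 above).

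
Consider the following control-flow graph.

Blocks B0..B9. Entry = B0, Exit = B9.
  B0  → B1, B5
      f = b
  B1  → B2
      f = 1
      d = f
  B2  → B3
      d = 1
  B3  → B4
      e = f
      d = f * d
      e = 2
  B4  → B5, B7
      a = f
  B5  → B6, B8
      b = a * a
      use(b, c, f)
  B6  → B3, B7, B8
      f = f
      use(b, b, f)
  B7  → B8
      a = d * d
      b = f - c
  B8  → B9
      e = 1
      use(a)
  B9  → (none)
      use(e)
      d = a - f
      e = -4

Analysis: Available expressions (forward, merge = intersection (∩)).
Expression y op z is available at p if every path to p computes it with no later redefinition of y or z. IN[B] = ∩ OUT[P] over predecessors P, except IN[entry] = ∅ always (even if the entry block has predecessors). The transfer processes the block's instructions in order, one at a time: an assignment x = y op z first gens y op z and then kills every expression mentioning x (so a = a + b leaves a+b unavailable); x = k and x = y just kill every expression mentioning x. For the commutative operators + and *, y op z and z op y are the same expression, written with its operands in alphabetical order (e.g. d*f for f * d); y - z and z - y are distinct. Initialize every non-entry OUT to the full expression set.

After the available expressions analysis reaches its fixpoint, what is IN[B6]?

Converged values:
  B0:  IN={}  OUT={}
  B1:  IN={}  OUT={}
  B2:  IN={}  OUT={}
  B3:  IN={}  OUT={}
  B4:  IN={}  OUT={}
  B5:  IN={}  OUT={a*a}
  B6:  IN={a*a}  OUT={a*a}
  B7:  IN={}  OUT={d*d, f-c}
  B8:  IN={}  OUT={}
  B9:  IN={}  OUT={a-f}

Merge at B6: IN[B6] = OUT[B5] = {a*a}

Answer: {a*a}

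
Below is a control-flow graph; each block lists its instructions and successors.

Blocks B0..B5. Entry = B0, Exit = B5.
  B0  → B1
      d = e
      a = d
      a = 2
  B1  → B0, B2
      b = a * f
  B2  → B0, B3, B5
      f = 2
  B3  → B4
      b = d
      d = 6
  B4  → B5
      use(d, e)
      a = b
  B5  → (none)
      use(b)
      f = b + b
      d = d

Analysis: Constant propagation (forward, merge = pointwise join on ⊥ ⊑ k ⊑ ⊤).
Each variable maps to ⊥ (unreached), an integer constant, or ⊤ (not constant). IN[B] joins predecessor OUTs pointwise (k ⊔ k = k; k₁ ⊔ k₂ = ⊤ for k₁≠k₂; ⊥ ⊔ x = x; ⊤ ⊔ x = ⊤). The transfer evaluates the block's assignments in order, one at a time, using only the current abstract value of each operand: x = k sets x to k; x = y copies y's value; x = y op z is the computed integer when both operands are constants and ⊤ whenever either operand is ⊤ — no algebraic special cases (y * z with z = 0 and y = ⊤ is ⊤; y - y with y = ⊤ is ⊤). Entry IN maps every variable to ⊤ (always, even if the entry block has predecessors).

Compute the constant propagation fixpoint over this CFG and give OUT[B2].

Answer: {a: 2, b: ⊤, c: ⊤, d: ⊤, e: ⊤, f: 2}

Working:
Fixpoint table:
  B0:   IN=(all ⊤)   OUT={a:2; rest ⊤}
  B1:   IN={a:2; rest ⊤}   OUT={a:2; rest ⊤}
  B2:   IN={a:2; rest ⊤}   OUT={a:2, f:2; rest ⊤}
  B3:   IN={a:2, f:2; rest ⊤}   OUT={a:2, d:6, f:2; rest ⊤}
  B4:   IN={a:2, d:6, f:2; rest ⊤}   OUT={d:6, f:2; rest ⊤}
  B5:   IN={f:2; rest ⊤}   OUT=(all ⊤)

Merge at B2: IN[B2] = OUT[B1] = {a: 2, b: ⊤, c: ⊤, d: ⊤, e: ⊤, f: ⊤}
Applying B2's transfer function to that IN value gives OUT[B2] (row B2 above).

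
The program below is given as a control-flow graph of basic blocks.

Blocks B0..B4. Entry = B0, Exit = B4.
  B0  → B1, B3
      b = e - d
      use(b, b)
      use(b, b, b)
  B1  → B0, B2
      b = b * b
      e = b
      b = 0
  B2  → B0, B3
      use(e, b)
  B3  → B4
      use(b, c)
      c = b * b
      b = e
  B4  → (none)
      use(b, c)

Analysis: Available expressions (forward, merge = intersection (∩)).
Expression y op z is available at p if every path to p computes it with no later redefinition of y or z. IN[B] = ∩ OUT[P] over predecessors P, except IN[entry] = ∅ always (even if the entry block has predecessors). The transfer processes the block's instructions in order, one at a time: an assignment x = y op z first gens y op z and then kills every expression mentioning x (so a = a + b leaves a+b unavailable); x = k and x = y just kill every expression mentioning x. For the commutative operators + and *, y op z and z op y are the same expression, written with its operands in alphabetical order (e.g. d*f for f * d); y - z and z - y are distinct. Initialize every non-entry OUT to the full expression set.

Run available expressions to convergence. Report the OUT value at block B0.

Converged values:
  B0:   IN={}   OUT={e-d}
  B1:   IN={e-d}   OUT={}
  B2:   IN={}   OUT={}
  B3:   IN={}   OUT={}
  B4:   IN={}   OUT={}

Merge at B0 (entry node, so the boundary value {} is joined with the incoming edge(s)): IN[B0] = {} ∩ OUT[B1] ∩ OUT[B2] = {}
Applying B0's transfer function to that IN value gives OUT[B0] (row B0 above).

Answer: {e-d}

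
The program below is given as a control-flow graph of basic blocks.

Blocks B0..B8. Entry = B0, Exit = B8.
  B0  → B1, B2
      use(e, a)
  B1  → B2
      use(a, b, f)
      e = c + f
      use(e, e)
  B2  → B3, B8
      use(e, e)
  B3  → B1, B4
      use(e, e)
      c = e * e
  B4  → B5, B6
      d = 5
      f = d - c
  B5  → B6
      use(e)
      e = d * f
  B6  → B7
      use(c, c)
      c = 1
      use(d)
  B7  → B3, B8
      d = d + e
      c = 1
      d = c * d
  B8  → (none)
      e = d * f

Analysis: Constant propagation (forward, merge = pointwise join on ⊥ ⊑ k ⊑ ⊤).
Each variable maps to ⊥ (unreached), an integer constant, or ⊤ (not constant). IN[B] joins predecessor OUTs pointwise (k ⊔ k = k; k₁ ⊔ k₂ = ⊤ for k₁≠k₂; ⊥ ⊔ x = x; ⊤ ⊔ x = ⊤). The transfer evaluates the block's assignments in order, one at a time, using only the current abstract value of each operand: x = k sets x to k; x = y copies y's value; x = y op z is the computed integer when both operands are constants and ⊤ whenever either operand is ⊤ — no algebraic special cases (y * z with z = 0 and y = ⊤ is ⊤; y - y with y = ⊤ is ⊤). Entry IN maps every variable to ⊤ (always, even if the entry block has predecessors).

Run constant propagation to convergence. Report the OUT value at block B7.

Answer: {a: ⊤, b: ⊤, c: 1, d: ⊤, e: ⊤, f: ⊤}

Derivation:
Fixpoint table:
  B0:   IN=(all ⊤)   OUT=(all ⊤)
  B1:   IN=(all ⊤)   OUT=(all ⊤)
  B2:   IN=(all ⊤)   OUT=(all ⊤)
  B3:   IN=(all ⊤)   OUT=(all ⊤)
  B4:   IN=(all ⊤)   OUT={d:5; rest ⊤}
  B5:   IN={d:5; rest ⊤}   OUT={d:5; rest ⊤}
  B6:   IN={d:5; rest ⊤}   OUT={c:1, d:5; rest ⊤}
  B7:   IN={c:1, d:5; rest ⊤}   OUT={c:1; rest ⊤}
  B8:   IN=(all ⊤)   OUT=(all ⊤)

Merge at B7: IN[B7] = OUT[B6] = {a: ⊤, b: ⊤, c: 1, d: 5, e: ⊤, f: ⊤}
Applying B7's transfer function to that IN value gives OUT[B7] (row B7 above).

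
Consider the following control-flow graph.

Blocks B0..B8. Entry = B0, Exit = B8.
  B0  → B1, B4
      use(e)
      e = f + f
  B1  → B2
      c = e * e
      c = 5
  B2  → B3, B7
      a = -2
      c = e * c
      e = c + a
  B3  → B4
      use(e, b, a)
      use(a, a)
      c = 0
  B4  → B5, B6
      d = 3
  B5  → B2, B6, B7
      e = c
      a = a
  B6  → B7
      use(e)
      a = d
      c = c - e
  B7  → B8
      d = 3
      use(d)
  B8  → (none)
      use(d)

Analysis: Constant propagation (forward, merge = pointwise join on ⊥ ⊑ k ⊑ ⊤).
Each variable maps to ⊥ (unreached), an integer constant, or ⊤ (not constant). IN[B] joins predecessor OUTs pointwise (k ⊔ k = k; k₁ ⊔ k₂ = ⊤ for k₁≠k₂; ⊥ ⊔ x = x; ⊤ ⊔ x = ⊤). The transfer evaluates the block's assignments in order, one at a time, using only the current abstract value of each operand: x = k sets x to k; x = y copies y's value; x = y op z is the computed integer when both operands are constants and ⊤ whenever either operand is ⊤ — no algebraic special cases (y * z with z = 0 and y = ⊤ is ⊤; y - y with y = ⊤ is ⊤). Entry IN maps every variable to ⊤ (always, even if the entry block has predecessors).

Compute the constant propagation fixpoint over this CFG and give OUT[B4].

Answer: {a: ⊤, b: ⊤, c: ⊤, d: 3, e: ⊤, f: ⊤}

Working:
Per-block solution:
  B0:  IN=(all ⊤)  OUT=(all ⊤)
  B1:  IN=(all ⊤)  OUT={c:5; rest ⊤}
  B2:  IN=(all ⊤)  OUT={a:-2; rest ⊤}
  B3:  IN={a:-2; rest ⊤}  OUT={a:-2, c:0; rest ⊤}
  B4:  IN=(all ⊤)  OUT={d:3; rest ⊤}
  B5:  IN={d:3; rest ⊤}  OUT={d:3; rest ⊤}
  B6:  IN={d:3; rest ⊤}  OUT={a:3, d:3; rest ⊤}
  B7:  IN=(all ⊤)  OUT={d:3; rest ⊤}
  B8:  IN={d:3; rest ⊤}  OUT={d:3; rest ⊤}

Merge at B4: IN[B4] = OUT[B0] ⊔ OUT[B3] = {a: ⊤, b: ⊤, c: ⊤, d: ⊤, e: ⊤, f: ⊤}
Applying B4's transfer function to that IN value gives OUT[B4] (row B4 above).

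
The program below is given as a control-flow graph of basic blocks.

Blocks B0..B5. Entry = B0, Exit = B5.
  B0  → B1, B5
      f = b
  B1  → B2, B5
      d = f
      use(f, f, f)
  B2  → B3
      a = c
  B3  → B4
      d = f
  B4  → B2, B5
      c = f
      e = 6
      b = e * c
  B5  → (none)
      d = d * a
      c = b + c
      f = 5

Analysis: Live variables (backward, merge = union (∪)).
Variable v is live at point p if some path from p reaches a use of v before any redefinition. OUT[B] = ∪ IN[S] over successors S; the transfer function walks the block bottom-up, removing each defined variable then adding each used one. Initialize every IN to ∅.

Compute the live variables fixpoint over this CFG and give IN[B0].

Answer: {a, b, c, d}

Derivation:
Converged values:
  B0:   IN={a, b, c, d}   OUT={a, b, c, d, f}
  B1:   IN={a, b, c, f}   OUT={a, b, c, d, f}
  B2:   IN={c, f}   OUT={a, f}
  B3:   IN={a, f}   OUT={a, d, f}
  B4:   IN={a, d, f}   OUT={a, b, c, d, f}
  B5:   IN={a, b, c, d}   OUT={}

Merge at B0: OUT[B0] = IN[B1] ⊔ IN[B5] = {a, b, c, d, f}
Applying B0's transfer function to that OUT value gives IN[B0] (row B0 above).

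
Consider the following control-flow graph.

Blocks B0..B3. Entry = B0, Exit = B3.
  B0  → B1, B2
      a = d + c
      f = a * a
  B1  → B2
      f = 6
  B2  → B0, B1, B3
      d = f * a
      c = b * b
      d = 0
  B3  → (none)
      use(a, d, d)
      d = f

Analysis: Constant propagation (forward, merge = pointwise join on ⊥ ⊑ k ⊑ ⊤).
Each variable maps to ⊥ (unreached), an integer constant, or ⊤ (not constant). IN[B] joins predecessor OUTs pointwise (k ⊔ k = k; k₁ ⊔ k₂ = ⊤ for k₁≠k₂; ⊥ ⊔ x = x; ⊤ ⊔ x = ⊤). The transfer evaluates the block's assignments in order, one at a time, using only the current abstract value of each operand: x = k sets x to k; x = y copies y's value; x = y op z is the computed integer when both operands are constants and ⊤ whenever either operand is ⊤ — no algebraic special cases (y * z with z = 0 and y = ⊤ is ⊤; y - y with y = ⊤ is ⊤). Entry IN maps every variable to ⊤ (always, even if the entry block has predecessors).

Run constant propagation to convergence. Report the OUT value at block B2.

Converged values:
  B0:   IN=(all ⊤)   OUT=(all ⊤)
  B1:   IN=(all ⊤)   OUT={f:6; rest ⊤}
  B2:   IN=(all ⊤)   OUT={d:0; rest ⊤}
  B3:   IN={d:0; rest ⊤}   OUT=(all ⊤)

Merge at B2: IN[B2] = OUT[B0] ⊔ OUT[B1] = {a: ⊤, b: ⊤, c: ⊤, d: ⊤, e: ⊤, f: ⊤}
Applying B2's transfer function to that IN value gives OUT[B2] (row B2 above).

Answer: {a: ⊤, b: ⊤, c: ⊤, d: 0, e: ⊤, f: ⊤}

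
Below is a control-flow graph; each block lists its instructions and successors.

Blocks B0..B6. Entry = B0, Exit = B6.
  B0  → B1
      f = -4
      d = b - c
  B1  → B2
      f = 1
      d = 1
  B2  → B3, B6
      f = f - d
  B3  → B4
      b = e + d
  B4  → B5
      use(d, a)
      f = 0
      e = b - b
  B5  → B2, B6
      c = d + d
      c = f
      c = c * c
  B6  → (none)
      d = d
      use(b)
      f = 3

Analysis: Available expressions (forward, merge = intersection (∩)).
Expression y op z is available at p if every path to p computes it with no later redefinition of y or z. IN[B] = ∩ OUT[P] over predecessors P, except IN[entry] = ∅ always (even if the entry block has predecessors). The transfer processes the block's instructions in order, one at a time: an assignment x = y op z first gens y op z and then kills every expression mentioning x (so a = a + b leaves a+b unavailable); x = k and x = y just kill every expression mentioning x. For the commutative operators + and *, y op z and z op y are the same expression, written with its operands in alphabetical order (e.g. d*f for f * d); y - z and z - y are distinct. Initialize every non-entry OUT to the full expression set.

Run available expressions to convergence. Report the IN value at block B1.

Answer: {b-c}

Working:
Fixpoint table:
  B0: | IN={} | OUT={b-c}
  B1: | IN={b-c} | OUT={b-c}
  B2: | IN={} | OUT={}
  B3: | IN={} | OUT={d+e}
  B4: | IN={d+e} | OUT={b-b}
  B5: | IN={b-b} | OUT={b-b, d+d}
  B6: | IN={} | OUT={}

Merge at B1: IN[B1] = OUT[B0] = {b-c}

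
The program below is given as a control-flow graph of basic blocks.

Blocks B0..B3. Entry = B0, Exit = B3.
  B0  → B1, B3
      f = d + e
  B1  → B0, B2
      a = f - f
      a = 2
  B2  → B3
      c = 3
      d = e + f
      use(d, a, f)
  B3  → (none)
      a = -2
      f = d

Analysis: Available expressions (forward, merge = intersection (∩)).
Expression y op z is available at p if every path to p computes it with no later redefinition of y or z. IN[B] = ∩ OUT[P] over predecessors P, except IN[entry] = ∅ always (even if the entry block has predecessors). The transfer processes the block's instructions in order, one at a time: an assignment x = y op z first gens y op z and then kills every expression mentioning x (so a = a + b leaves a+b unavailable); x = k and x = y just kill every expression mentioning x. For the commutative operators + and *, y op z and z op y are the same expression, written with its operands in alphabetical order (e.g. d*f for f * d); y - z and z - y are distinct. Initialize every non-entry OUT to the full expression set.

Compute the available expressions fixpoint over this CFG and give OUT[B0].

Per-block solution:
  B0:  IN={}  OUT={d+e}
  B1:  IN={d+e}  OUT={d+e, f-f}
  B2:  IN={d+e, f-f}  OUT={e+f, f-f}
  B3:  IN={}  OUT={}

Merge at B0 (entry node, so the boundary value {} is joined with the incoming edge(s)): IN[B0] = {} ∩ OUT[B1] = {}
Applying B0's transfer function to that IN value gives OUT[B0] (row B0 above).

Answer: {d+e}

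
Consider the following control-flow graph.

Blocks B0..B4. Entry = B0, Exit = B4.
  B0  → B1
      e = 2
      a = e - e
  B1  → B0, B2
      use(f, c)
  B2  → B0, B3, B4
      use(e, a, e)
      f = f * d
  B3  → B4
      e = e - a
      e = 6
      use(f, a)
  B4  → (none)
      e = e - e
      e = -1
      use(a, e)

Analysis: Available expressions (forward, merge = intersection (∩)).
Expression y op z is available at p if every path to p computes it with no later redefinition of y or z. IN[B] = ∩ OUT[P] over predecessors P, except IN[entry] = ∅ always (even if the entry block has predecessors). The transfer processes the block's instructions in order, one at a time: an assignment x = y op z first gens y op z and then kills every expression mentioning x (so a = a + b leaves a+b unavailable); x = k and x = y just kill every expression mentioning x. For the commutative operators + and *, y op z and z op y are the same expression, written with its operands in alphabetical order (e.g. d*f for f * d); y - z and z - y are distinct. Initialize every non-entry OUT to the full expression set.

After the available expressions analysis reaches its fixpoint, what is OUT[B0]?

Converged values:
  B0:  IN={}  OUT={e-e}
  B1:  IN={e-e}  OUT={e-e}
  B2:  IN={e-e}  OUT={e-e}
  B3:  IN={e-e}  OUT={}
  B4:  IN={}  OUT={}

Merge at B0 (entry node, so the boundary value {} is joined with the incoming edge(s)): IN[B0] = {} ∩ OUT[B1] ∩ OUT[B2] = {}
Applying B0's transfer function to that IN value gives OUT[B0] (row B0 above).

Answer: {e-e}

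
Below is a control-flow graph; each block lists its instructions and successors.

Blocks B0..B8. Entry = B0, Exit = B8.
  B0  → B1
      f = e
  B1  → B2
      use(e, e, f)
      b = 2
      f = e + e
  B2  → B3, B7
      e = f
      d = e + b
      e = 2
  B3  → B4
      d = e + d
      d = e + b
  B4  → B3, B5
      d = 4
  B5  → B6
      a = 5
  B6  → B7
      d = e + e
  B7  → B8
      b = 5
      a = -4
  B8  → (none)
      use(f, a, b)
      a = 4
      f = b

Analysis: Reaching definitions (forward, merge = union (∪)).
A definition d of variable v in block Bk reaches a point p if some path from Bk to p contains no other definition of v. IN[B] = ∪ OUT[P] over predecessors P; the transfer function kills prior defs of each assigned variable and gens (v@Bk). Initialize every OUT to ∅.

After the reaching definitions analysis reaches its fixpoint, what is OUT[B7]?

Per-block solution:
  B0:  IN={}  OUT={f@B0}
  B1:  IN={f@B0}  OUT={b@B1, f@B1}
  B2:  IN={b@B1, f@B1}  OUT={b@B1, d@B2, e@B2, f@B1}
  B3:  IN={b@B1, d@B2, d@B4, e@B2, f@B1}  OUT={b@B1, d@B3, e@B2, f@B1}
  B4:  IN={b@B1, d@B3, e@B2, f@B1}  OUT={b@B1, d@B4, e@B2, f@B1}
  B5:  IN={b@B1, d@B4, e@B2, f@B1}  OUT={a@B5, b@B1, d@B4, e@B2, f@B1}
  B6:  IN={a@B5, b@B1, d@B4, e@B2, f@B1}  OUT={a@B5, b@B1, d@B6, e@B2, f@B1}
  B7:  IN={a@B5, b@B1, d@B2, d@B6, e@B2, f@B1}  OUT={a@B7, b@B7, d@B2, d@B6, e@B2, f@B1}
  B8:  IN={a@B7, b@B7, d@B2, d@B6, e@B2, f@B1}  OUT={a@B8, b@B7, d@B2, d@B6, e@B2, f@B8}

Merge at B7: IN[B7] = OUT[B2] ⊔ OUT[B6] = {a@B5, b@B1, d@B2, d@B6, e@B2, f@B1}
Applying B7's transfer function to that IN value gives OUT[B7] (row B7 above).

Answer: {a@B7, b@B7, d@B2, d@B6, e@B2, f@B1}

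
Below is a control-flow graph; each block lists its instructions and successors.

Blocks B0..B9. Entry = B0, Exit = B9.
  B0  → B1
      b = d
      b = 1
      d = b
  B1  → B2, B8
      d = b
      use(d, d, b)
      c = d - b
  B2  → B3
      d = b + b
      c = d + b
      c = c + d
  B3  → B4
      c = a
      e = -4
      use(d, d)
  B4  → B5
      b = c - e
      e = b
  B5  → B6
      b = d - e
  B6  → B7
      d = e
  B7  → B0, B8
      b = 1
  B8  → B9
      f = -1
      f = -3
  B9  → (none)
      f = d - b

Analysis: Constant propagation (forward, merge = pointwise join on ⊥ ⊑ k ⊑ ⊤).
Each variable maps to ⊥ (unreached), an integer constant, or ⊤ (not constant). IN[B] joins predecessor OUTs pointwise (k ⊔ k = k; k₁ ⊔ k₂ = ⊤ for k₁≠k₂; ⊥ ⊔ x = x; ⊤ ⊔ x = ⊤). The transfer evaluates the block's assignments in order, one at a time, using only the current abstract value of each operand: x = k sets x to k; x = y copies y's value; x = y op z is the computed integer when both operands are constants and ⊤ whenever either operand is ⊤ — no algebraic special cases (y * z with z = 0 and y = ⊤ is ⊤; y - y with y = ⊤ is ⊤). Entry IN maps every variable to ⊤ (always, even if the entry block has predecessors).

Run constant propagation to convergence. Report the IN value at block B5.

Fixpoint table:
  B0:   IN=(all ⊤)   OUT={b:1, d:1; rest ⊤}
  B1:   IN={b:1, d:1; rest ⊤}   OUT={b:1, c:0, d:1; rest ⊤}
  B2:   IN={b:1, c:0, d:1; rest ⊤}   OUT={b:1, c:5, d:2; rest ⊤}
  B3:   IN={b:1, c:5, d:2; rest ⊤}   OUT={b:1, d:2, e:-4; rest ⊤}
  B4:   IN={b:1, d:2, e:-4; rest ⊤}   OUT={d:2; rest ⊤}
  B5:   IN={d:2; rest ⊤}   OUT={d:2; rest ⊤}
  B6:   IN={d:2; rest ⊤}   OUT=(all ⊤)
  B7:   IN=(all ⊤)   OUT={b:1; rest ⊤}
  B8:   IN={b:1; rest ⊤}   OUT={b:1, f:-3; rest ⊤}
  B9:   IN={b:1, f:-3; rest ⊤}   OUT={b:1; rest ⊤}

Merge at B5: IN[B5] = OUT[B4] = {a: ⊤, b: ⊤, c: ⊤, d: 2, e: ⊤, f: ⊤}

Answer: {a: ⊤, b: ⊤, c: ⊤, d: 2, e: ⊤, f: ⊤}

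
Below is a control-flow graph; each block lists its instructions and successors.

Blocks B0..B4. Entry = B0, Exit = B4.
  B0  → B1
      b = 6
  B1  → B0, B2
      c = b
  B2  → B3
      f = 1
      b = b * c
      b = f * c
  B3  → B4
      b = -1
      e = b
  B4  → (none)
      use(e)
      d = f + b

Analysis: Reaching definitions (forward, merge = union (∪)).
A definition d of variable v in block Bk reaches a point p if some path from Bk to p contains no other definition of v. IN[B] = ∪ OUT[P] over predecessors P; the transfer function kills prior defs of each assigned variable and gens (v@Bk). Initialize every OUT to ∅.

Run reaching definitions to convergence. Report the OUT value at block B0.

Answer: {b@B0, c@B1}

Derivation:
Converged values:
  B0: | IN={b@B0, c@B1} | OUT={b@B0, c@B1}
  B1: | IN={b@B0, c@B1} | OUT={b@B0, c@B1}
  B2: | IN={b@B0, c@B1} | OUT={b@B2, c@B1, f@B2}
  B3: | IN={b@B2, c@B1, f@B2} | OUT={b@B3, c@B1, e@B3, f@B2}
  B4: | IN={b@B3, c@B1, e@B3, f@B2} | OUT={b@B3, c@B1, d@B4, e@B3, f@B2}

Merge at B0 (entry node, so the boundary value {} is joined with the incoming edge(s)): IN[B0] = {} ⊔ OUT[B1] = {b@B0, c@B1}
Applying B0's transfer function to that IN value gives OUT[B0] (row B0 above).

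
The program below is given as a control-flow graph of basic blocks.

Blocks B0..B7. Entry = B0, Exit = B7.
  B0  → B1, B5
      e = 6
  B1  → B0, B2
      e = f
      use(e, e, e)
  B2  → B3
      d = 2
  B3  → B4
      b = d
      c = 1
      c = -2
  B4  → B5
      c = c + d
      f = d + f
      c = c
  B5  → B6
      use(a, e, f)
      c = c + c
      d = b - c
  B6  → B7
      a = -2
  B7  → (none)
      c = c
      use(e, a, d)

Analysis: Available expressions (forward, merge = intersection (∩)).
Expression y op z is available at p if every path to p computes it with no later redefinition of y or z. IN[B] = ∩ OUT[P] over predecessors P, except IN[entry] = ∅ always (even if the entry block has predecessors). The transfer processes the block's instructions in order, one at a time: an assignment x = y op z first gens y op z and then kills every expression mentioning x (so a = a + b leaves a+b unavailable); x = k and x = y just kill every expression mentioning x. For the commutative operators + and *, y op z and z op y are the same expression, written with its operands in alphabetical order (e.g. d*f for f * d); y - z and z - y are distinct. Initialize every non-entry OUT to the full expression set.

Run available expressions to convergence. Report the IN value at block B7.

Converged values:
  B0: | IN={} | OUT={}
  B1: | IN={} | OUT={}
  B2: | IN={} | OUT={}
  B3: | IN={} | OUT={}
  B4: | IN={} | OUT={}
  B5: | IN={} | OUT={b-c}
  B6: | IN={b-c} | OUT={b-c}
  B7: | IN={b-c} | OUT={}

Merge at B7: IN[B7] = OUT[B6] = {b-c}

Answer: {b-c}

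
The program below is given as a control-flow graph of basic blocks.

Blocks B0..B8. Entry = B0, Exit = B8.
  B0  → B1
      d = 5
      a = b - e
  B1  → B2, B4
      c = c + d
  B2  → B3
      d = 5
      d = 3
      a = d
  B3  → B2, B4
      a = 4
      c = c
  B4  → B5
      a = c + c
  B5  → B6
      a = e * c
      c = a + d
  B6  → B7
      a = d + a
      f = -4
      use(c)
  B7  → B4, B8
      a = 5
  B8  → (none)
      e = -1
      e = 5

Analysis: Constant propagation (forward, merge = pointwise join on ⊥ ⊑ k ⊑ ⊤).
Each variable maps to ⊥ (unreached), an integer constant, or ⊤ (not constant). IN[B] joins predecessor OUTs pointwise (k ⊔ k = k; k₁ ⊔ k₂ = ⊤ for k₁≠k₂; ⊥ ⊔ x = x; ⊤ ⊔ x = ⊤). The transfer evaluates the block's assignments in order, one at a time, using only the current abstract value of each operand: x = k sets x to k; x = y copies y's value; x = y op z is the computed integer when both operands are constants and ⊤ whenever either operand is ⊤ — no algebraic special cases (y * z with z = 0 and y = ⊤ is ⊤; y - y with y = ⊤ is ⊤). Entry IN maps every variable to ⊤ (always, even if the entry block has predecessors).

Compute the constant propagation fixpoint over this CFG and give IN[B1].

Answer: {a: ⊤, b: ⊤, c: ⊤, d: 5, e: ⊤, f: ⊤}

Working:
Per-block solution:
  B0:   IN=(all ⊤)   OUT={d:5; rest ⊤}
  B1:   IN={d:5; rest ⊤}   OUT={d:5; rest ⊤}
  B2:   IN=(all ⊤)   OUT={a:3, d:3; rest ⊤}
  B3:   IN={a:3, d:3; rest ⊤}   OUT={a:4, d:3; rest ⊤}
  B4:   IN=(all ⊤)   OUT=(all ⊤)
  B5:   IN=(all ⊤)   OUT=(all ⊤)
  B6:   IN=(all ⊤)   OUT={f:-4; rest ⊤}
  B7:   IN={f:-4; rest ⊤}   OUT={a:5, f:-4; rest ⊤}
  B8:   IN={a:5, f:-4; rest ⊤}   OUT={a:5, e:5, f:-4; rest ⊤}

Merge at B1: IN[B1] = OUT[B0] = {a: ⊤, b: ⊤, c: ⊤, d: 5, e: ⊤, f: ⊤}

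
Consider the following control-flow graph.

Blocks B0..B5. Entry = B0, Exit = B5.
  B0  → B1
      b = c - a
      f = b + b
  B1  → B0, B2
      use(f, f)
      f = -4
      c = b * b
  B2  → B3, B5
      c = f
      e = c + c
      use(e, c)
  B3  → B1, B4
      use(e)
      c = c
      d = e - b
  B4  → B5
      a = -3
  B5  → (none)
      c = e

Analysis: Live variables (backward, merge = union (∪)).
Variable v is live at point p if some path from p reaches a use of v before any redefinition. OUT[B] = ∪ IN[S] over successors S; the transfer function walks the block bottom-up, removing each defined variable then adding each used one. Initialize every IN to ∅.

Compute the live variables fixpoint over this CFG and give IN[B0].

Answer: {a, c}

Derivation:
Per-block solution:
  B0: | IN={a, c} | OUT={a, b, f}
  B1: | IN={a, b, f} | OUT={a, b, c, f}
  B2: | IN={a, b, f} | OUT={a, b, c, e, f}
  B3: | IN={a, b, c, e, f} | OUT={a, b, e, f}
  B4: | IN={e} | OUT={e}
  B5: | IN={e} | OUT={}

Merge at B0: OUT[B0] = IN[B1] = {a, b, f}
Applying B0's transfer function to that OUT value gives IN[B0] (row B0 above).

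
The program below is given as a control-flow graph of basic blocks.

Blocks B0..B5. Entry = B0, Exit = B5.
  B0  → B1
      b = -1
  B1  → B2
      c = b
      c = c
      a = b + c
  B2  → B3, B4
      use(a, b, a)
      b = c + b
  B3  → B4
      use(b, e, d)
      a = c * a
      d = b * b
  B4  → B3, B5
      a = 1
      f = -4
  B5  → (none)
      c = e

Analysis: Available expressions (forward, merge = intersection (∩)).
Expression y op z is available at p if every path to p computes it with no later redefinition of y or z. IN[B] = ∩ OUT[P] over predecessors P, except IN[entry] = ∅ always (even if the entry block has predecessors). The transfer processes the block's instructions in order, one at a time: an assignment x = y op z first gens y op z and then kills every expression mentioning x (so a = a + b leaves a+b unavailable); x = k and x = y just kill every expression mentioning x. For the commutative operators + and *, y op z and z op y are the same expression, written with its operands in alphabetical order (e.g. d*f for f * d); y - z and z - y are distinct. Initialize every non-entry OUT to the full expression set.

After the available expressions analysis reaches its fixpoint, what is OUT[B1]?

Answer: {b+c}

Working:
Converged values:
  B0:  IN={}  OUT={}
  B1:  IN={}  OUT={b+c}
  B2:  IN={b+c}  OUT={}
  B3:  IN={}  OUT={b*b}
  B4:  IN={}  OUT={}
  B5:  IN={}  OUT={}

Merge at B1: IN[B1] = OUT[B0] = {}
Applying B1's transfer function to that IN value gives OUT[B1] (row B1 above).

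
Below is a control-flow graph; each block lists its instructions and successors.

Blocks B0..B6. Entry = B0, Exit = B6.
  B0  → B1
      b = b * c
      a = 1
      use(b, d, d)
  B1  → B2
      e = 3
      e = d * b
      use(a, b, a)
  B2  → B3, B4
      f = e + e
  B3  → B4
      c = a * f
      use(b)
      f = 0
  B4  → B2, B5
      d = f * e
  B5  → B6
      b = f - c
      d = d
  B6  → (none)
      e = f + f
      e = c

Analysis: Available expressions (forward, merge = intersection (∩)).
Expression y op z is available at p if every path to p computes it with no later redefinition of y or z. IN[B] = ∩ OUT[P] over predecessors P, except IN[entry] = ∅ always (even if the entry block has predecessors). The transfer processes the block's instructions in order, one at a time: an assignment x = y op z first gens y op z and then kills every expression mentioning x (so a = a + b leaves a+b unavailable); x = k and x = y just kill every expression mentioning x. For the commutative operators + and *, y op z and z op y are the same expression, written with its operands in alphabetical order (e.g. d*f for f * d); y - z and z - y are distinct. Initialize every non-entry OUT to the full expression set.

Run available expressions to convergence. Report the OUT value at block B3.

Answer: {e+e}

Working:
Converged values:
  B0:  IN={}  OUT={}
  B1:  IN={}  OUT={b*d}
  B2:  IN={}  OUT={e+e}
  B3:  IN={e+e}  OUT={e+e}
  B4:  IN={e+e}  OUT={e*f, e+e}
  B5:  IN={e*f, e+e}  OUT={e*f, e+e, f-c}
  B6:  IN={e*f, e+e, f-c}  OUT={f+f, f-c}

Merge at B3: IN[B3] = OUT[B2] = {e+e}
Applying B3's transfer function to that IN value gives OUT[B3] (row B3 above).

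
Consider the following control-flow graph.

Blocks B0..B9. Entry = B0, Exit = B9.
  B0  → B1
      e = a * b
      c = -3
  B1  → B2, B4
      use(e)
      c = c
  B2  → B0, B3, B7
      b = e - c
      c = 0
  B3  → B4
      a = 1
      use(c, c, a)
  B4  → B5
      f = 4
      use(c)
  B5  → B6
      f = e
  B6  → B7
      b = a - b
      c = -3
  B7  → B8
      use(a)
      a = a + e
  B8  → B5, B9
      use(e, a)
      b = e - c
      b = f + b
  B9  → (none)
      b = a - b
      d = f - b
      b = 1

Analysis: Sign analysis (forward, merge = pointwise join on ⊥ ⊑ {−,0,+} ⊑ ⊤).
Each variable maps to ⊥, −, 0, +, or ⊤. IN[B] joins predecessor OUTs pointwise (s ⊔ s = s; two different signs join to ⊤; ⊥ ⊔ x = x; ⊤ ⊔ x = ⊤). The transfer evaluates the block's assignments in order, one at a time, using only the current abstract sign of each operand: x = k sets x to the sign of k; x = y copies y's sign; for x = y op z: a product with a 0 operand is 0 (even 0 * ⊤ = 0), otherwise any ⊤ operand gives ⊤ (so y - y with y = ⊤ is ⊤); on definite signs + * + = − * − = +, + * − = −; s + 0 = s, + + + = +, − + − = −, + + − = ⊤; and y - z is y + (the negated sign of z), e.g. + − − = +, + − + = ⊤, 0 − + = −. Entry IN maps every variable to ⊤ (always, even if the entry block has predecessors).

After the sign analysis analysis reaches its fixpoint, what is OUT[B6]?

Answer: {a: ⊤, b: ⊤, c: -, d: ⊤, e: ⊤, f: ⊤}

Trace:
Converged values:
  B0:  IN=(all ⊤)  OUT={c:-; rest ⊤}
  B1:  IN={c:-; rest ⊤}  OUT={c:-; rest ⊤}
  B2:  IN={c:-; rest ⊤}  OUT={c:0; rest ⊤}
  B3:  IN={c:0; rest ⊤}  OUT={a:+, c:0; rest ⊤}
  B4:  IN=(all ⊤)  OUT={f:+; rest ⊤}
  B5:  IN=(all ⊤)  OUT=(all ⊤)
  B6:  IN=(all ⊤)  OUT={c:-; rest ⊤}
  B7:  IN=(all ⊤)  OUT=(all ⊤)
  B8:  IN=(all ⊤)  OUT=(all ⊤)
  B9:  IN=(all ⊤)  OUT={b:+; rest ⊤}

Merge at B6: IN[B6] = OUT[B5] = {a: ⊤, b: ⊤, c: ⊤, d: ⊤, e: ⊤, f: ⊤}
Applying B6's transfer function to that IN value gives OUT[B6] (row B6 above).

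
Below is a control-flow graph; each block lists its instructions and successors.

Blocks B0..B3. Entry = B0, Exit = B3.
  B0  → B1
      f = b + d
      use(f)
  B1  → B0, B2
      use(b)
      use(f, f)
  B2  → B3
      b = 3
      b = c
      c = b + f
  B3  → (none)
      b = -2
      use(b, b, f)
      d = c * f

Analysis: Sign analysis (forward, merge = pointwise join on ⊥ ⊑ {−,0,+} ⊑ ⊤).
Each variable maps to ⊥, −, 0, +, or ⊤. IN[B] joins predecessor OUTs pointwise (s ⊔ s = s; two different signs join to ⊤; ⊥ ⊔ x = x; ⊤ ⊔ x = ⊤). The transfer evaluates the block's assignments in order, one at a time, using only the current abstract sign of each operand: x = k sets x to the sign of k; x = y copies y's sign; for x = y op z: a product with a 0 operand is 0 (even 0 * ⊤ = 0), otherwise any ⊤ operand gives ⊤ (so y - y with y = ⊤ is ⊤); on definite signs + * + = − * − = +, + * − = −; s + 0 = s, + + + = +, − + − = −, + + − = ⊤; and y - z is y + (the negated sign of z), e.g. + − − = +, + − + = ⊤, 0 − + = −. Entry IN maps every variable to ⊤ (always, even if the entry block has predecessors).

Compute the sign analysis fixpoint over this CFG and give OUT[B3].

Converged values:
  B0: | IN=(all ⊤) | OUT=(all ⊤)
  B1: | IN=(all ⊤) | OUT=(all ⊤)
  B2: | IN=(all ⊤) | OUT=(all ⊤)
  B3: | IN=(all ⊤) | OUT={b:-; rest ⊤}

Merge at B3: IN[B3] = OUT[B2] = {a: ⊤, b: ⊤, c: ⊤, d: ⊤, e: ⊤, f: ⊤}
Applying B3's transfer function to that IN value gives OUT[B3] (row B3 above).

Answer: {a: ⊤, b: -, c: ⊤, d: ⊤, e: ⊤, f: ⊤}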